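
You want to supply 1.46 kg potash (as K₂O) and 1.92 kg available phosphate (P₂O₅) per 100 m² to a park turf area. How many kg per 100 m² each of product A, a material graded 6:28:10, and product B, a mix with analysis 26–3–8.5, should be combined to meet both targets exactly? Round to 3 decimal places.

5.740 kg product A, 10.423 kg product B

With a, b = kg per 100 m² of product A and product B:
K₂O: 0.1·a + 0.085·b = 1.46
P₂O₅: 0.28·a + 0.03·b = 1.92
Eliminate b: (row1) − 0.085/0.03·(row2) → -0.693333·a = -3.98, so a = 5.74038.
Then b = (1.92 − 0.28·5.74038) / 0.03 = 10.4231.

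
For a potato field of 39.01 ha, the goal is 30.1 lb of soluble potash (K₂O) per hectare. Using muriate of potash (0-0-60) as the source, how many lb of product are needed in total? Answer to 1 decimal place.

Product per hectare = 30.1 / 60% = 50.1667 lb.
Total product = 50.1667 × 39.01 = 1957.002 lb.

1957.0 lb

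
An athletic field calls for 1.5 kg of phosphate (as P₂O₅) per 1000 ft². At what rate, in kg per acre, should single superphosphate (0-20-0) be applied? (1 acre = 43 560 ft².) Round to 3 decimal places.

Product per 1000 ft² = 1.5 / 20% = 7.5 kg.
Convert to per acre: 7.5 × 43.56 = 326.7 kg.

326.700 kg of product per acre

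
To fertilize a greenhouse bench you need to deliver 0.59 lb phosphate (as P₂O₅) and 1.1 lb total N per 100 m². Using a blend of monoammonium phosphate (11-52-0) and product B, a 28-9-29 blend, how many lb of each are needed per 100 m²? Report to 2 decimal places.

Per-100 m² balance (a = monoammonium phosphate, b = product B):
P₂O₅: 0.52·a + 0.09·b = 0.59
N: 0.11·a + 0.28·b = 1.1
Eliminate a: (row1) − 0.52/0.11·(row2) → -1.23364·b = -4.61, so b = 3.73692.
Back-substitute: a = (0.59 − 0.09·3.73692) / 0.52 = 0.487841.

0.49 lb monoammonium phosphate, 3.74 lb product B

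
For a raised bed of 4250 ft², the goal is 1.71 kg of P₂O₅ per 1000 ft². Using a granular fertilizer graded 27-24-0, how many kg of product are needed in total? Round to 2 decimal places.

30.28 kg

Product per 1000 ft² = 1.71 / 24% = 7.125 kg.
Total product = 7.125 × 4250 / 1000 = 30.2812 kg.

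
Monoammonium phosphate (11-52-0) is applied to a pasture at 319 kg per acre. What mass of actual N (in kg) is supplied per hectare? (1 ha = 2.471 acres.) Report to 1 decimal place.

nitrogen per acre = 319 × 11% = 35.09 kg.
Convert to per hectare: 35.09 × 2.471 = 86.7074 kg.

86.7 kg N per hectare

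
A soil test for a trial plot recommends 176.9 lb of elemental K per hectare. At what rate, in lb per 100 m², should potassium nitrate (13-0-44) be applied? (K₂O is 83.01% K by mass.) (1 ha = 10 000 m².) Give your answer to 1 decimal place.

As K₂O: 176.9 / 0.8301 = 213.107 lb per hectare.
Product per hectare = 213.107 / 44% = 484.334 lb.
Convert to per 100 m²: 484.334 × 0.01 = 4.84334 lb.

4.8 lb of product per hundred sq m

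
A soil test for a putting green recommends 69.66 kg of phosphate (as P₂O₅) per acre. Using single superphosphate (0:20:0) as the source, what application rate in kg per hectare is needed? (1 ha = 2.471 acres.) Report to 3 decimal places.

Product per acre = 69.66 / 20% = 348.3 kg.
Convert to per hectare: 348.3 × 2.471 = 860.6493 kg.

860.649 kg of product per hectare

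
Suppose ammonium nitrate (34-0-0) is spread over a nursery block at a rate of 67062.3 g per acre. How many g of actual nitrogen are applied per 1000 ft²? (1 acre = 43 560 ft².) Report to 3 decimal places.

523.443 g N per thousand sq ft

nitrogen per acre = 67062.3 × 34% = 22801.2 g.
Convert to per 1000 ft²: 22801.2 × 0.0229568 = 523.4431 g.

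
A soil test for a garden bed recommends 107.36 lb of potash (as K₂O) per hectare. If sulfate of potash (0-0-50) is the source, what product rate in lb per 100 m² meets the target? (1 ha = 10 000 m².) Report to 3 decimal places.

Product per hectare = 107.36 / 50% = 214.72 lb.
Convert to per 100 m²: 214.72 × 0.01 = 2.1472 lb.

2.147 lb of product per hundred sq m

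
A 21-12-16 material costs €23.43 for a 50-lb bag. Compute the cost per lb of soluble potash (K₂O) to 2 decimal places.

€2.93 per lb K₂O

K₂O in bag = 50 × 16% = 8 lb.
Cost per lb K₂O = €23.43 / 8 = €2.9287.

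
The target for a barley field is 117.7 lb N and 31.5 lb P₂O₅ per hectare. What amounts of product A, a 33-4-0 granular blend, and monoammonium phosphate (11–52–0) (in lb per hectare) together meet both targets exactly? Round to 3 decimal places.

345.329 lb product A, 34.013 lb monoammonium phosphate

Per-hectare balance (a = product A, b = monoammonium phosphate):
N: 0.33·a + 0.11·b = 117.7
P₂O₅: 0.04·a + 0.52·b = 31.5
Eliminate a: (row1) − 0.33/0.04·(row2) → -4.18·b = -142.175, so b = 34.0132.
Back-substitute: a = (117.7 − 0.11·34.0132) / 0.33 = 345.3289.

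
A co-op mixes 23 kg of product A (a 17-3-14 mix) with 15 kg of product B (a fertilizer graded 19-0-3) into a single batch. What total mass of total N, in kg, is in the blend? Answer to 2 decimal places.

6.76 kg N

N mass = 17%×23 + 19%×15 = 6.76 kg.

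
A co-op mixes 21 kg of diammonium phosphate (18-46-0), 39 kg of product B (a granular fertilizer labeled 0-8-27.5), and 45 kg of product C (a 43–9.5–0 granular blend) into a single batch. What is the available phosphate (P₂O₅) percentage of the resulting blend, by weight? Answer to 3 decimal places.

16.243% P₂O₅

Total mass = 21 + 39 + 45 = 105 kg.
P₂O₅ mass = 46%×21 + 8%×39 + 9.5%×45 = 17.055 kg.
% P₂O₅ = 17.055 / 105 = 16.2429%.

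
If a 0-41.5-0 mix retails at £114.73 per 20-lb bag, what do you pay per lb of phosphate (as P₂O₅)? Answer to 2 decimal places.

P₂O₅ in bag = 20 × 41.5% = 8.3 lb.
Cost per lb P₂O₅ = £114.73 / 8.3 = £13.8229.

£13.82 per lb P₂O₅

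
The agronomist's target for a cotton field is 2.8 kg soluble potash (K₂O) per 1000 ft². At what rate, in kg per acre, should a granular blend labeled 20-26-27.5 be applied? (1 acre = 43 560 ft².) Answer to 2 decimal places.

Product per 1000 ft² = 2.8 / 27.5% = 10.1818 kg.
Convert to per acre: 10.1818 × 43.56 = 443.52 kg.

443.52 kg of product per acre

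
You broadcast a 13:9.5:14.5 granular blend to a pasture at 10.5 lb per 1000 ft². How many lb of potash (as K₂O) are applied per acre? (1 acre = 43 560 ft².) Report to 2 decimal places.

K₂O per 1000 ft² = 10.5 × 14.5% = 1.5225 lb.
Convert to per acre: 1.5225 × 43.56 = 66.3201 lb.

66.32 lb K₂O per acre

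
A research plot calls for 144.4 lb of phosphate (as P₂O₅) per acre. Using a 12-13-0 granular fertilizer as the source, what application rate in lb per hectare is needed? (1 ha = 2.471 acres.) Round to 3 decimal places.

2744.711 lb of product per hectare

Product per acre = 144.4 / 13% = 1110.77 lb.
Convert to per hectare: 1110.77 × 2.471 = 2744.7108 lb.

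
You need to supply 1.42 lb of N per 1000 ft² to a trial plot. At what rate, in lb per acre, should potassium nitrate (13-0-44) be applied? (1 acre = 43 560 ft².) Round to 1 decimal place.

Product per 1000 ft² = 1.42 / 13% = 10.9231 lb.
Convert to per acre: 10.9231 × 43.56 = 475.809 lb.

475.8 lb of product per acre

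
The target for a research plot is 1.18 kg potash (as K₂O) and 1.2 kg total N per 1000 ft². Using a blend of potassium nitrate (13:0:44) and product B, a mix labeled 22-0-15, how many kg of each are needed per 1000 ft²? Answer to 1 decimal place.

1.0 kg potassium nitrate, 4.8 kg product B

Per-1000 ft² balance (a = potassium nitrate, b = product B):
K₂O: 0.44·a + 0.15·b = 1.18
N: 0.13·a + 0.22·b = 1.2
From row1: a = (1.18 − 0.15·b) / 0.44.
Into row2: 0.13·(1.18 − 0.15·b)/0.44 + 0.22·b = 1.2 → b = 4.84605, a = 1.02975.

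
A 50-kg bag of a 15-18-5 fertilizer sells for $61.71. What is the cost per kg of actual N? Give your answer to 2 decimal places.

N in bag = 50 × 15% = 7.5 kg.
Cost per kg N = $61.71 / 7.5 = $8.2280.

$8.23 per kg N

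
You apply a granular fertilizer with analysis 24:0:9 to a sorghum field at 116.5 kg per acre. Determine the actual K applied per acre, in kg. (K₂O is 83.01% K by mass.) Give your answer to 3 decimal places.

8.704 kg K per acre

K₂O per acre = 116.5 × 9% = 10.485 kg.
Elemental K = 10.485 × 0.8301 = 8.7036 kg per acre.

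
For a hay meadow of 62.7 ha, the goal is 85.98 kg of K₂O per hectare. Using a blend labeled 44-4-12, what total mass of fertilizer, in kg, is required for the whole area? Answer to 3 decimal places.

Product per hectare = 85.98 / 12% = 716.5 kg.
Total product = 716.5 × 62.7 = 44924.55 kg.

44924.550 kg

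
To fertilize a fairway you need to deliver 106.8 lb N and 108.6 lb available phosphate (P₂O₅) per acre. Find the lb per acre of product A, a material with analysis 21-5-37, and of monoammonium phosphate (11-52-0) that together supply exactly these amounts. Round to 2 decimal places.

420.35 lb product A, 168.43 lb monoammonium phosphate

Let a = lb of product A, b = lb of monoammonium phosphate (per acre).
N: 0.21·a + 0.11·b = 106.8
P₂O₅: 0.05·a + 0.52·b = 108.6
Eliminate a: (row1) − 0.21/0.05·(row2) → -2.074·b = -349.32, so b = 168.428.
Back-substitute: a = (106.8 − 0.11·168.428) / 0.21 = 420.347.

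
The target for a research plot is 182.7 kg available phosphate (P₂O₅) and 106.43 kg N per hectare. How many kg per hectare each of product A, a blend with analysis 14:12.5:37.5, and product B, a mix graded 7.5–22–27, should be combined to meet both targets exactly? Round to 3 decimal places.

Per-hectare balance (a = product A, b = product B):
P₂O₅: 0.125·a + 0.22·b = 182.7
N: 0.14·a + 0.075·b = 106.43
Eliminate a: (row1) − 0.125/0.14·(row2) → 0.153036·b = 87.6732, so b = 572.8938.
Back-substitute: a = (182.7 − 0.22·572.8938) / 0.125 = 453.3069.

453.307 kg product A, 572.894 kg product B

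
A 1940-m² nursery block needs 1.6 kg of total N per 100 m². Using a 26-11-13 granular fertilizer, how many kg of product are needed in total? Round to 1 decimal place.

119.4 kg

Product per 100 m² = 1.6 / 26% = 6.15385 kg.
Total product = 6.15385 × 1940 / 100 = 119.385 kg.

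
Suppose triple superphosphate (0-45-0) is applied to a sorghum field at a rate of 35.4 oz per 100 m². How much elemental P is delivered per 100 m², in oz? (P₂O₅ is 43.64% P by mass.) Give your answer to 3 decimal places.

P₂O₅ per 100 m² = 35.4 × 45% = 15.93 oz.
Elemental P = 15.93 × 0.4364 = 6.95185 oz per 100 m².

6.952 oz P per hundred sq m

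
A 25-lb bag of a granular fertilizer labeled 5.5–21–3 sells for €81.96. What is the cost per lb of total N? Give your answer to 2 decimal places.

N in bag = 25 × 5.5% = 1.375 lb.
Cost per lb N = €81.96 / 1.375 = €59.6073.

€59.61 per lb N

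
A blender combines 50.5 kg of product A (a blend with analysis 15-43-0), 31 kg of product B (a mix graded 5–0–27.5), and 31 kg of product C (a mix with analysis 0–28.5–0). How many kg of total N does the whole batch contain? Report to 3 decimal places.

N mass = 15%×50.5 + 5%×31 + 0%×31 = 9.125 kg.

9.125 kg N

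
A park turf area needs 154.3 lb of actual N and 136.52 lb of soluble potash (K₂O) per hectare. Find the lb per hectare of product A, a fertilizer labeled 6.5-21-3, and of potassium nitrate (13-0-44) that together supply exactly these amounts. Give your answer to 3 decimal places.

2030.138 lb product A, 171.854 lb potassium nitrate

Per-hectare balance (a = product A, b = potassium nitrate):
N: 0.065·a + 0.13·b = 154.3
K₂O: 0.03·a + 0.44·b = 136.52
From row1: a = (154.3 − 0.13·b) / 0.065.
Into row2: 0.03·(154.3 − 0.13·b)/0.065 + 0.44·b = 136.52 → b = 171.8543, a = 2030.1377.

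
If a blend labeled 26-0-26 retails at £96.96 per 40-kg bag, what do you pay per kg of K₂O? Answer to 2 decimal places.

£9.32 per kg K₂O

K₂O in bag = 40 × 26% = 10.4 kg.
Cost per kg K₂O = £96.96 / 10.4 = £9.3231.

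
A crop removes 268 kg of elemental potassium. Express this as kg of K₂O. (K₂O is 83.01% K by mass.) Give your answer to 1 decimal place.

K₂O = 268 / 0.8301 = 322.853 kg.

322.9 kg K₂O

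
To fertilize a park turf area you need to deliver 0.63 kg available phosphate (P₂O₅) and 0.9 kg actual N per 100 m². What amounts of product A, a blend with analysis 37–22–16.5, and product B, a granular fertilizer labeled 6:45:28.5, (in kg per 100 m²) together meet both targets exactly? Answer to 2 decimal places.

Let a = kg of product A, b = kg of product B (per 100 m²).
P₂O₅: 0.22·a + 0.45·b = 0.63
N: 0.37·a + 0.06·b = 0.9
From row1: a = (0.63 − 0.45·b) / 0.22.
Into row2: 0.37·(0.63 − 0.45·b)/0.22 + 0.06·b = 0.9 → b = 0.228963, a = 2.3953.

2.40 kg product A, 0.23 kg product B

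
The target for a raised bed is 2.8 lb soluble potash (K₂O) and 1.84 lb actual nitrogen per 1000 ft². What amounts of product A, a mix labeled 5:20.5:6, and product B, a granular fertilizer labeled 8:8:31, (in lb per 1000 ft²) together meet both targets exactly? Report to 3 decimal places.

32.374 lb product A, 2.766 lb product B

Let a = lb of product A, b = lb of product B (per 1000 ft²).
K₂O: 0.06·a + 0.31·b = 2.8
N: 0.05·a + 0.08·b = 1.84
Eliminate a: (row1) − 0.06/0.05·(row2) → 0.214·b = 0.592, so b = 2.76636.
Back-substitute: a = (2.8 − 0.31·2.76636) / 0.06 = 32.3738.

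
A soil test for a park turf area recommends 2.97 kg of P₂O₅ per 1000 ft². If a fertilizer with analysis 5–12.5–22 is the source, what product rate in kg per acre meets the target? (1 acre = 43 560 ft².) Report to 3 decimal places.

1034.986 kg of product per acre

Product per 1000 ft² = 2.97 / 12.5% = 23.76 kg.
Convert to per acre: 23.76 × 43.56 = 1034.9856 kg.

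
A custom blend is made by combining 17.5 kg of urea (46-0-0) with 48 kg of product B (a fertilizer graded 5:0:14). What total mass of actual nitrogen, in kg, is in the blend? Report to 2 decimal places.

10.45 kg N

N mass = 46%×17.5 + 5%×48 = 10.45 kg.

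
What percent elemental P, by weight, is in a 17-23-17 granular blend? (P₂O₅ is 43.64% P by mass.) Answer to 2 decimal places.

%P = 23 × 0.4364 = 10.0372%.

10.04% P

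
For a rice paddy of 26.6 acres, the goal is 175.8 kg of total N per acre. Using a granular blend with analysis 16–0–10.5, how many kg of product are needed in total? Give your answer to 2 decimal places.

29226.75 kg

Product per acre = 175.8 / 16% = 1098.75 kg.
Total product = 1098.75 × 26.6 = 29226.75 kg.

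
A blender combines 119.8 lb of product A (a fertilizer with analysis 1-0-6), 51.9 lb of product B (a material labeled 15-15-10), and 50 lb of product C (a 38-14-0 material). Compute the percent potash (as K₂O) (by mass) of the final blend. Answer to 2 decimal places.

5.58% K₂O

Total mass = 119.8 + 51.9 + 50 = 221.7 lb.
K₂O mass = 6%×119.8 + 10%×51.9 + 0%×50 = 12.378 lb.
% K₂O = 12.378 / 221.7 = 5.58322%.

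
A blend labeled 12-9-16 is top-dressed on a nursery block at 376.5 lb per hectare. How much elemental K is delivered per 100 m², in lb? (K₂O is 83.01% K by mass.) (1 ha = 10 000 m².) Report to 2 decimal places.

K₂O per hectare = 376.5 × 16% = 60.24 lb.
Elemental K = 60.24 × 0.8301 = 50.0052 lb per hectare.
Convert to per 100 m²: 50.0052 × 0.01 = 0.500052 lb.

0.50 lb K per hundred sq m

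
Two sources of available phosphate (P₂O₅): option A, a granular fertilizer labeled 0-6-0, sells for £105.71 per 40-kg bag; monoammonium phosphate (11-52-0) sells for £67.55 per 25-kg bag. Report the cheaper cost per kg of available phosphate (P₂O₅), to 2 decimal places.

£5.20 per kg P₂O₅ (monoammonium phosphate)

option A: P₂O₅ per bag = 40 × 6% = 2.4 kg; cost = 105.71 / 2.4 = £44.0458/kg P₂O₅.
monoammonium phosphate: P₂O₅ per bag = 25 × 52% = 13 kg; cost = 67.55 / 13 = £5.1962/kg P₂O₅.
monoammonium phosphate is cheaper.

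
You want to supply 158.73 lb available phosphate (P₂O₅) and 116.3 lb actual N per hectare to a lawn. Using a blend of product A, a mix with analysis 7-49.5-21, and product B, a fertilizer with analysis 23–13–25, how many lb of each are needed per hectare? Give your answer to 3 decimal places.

With a, b = lb per hectare of product A and product B:
P₂O₅: 0.495·a + 0.13·b = 158.73
N: 0.07·a + 0.23·b = 116.3
From row1: a = (158.73 − 0.13·b) / 0.495.
Into row2: 0.07·(158.73 − 0.13·b)/0.495 + 0.23·b = 116.3 → b = 443.5074, a = 204.18998.

204.190 lb product A, 443.507 lb product B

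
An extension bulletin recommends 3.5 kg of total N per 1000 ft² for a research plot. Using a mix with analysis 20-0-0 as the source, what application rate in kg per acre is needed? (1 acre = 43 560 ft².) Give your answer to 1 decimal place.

Product per 1000 ft² = 3.5 / 20% = 17.5 kg.
Convert to per acre: 17.5 × 43.56 = 762.3 kg.

762.3 kg of product per acre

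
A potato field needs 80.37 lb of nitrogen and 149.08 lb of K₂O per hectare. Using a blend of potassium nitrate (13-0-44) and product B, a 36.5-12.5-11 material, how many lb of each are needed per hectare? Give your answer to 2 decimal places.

With a, b = lb per hectare of potassium nitrate and product B:
N: 0.13·a + 0.365·b = 80.37
K₂O: 0.44·a + 0.11·b = 149.08
Solving simultaneously: a = 311.507, b = 109.244.

311.51 lb potassium nitrate, 109.24 lb product B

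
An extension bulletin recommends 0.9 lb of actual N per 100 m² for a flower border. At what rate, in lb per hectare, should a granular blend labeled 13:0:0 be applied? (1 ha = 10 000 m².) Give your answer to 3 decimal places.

692.308 lb of product per hectare

Product per 100 m² = 0.9 / 13% = 6.92308 lb.
Convert to per hectare: 6.92308 × 100 = 692.3077 lb.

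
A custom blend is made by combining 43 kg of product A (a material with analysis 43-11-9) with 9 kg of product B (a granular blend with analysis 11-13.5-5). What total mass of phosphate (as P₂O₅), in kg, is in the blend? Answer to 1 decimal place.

P₂O₅ mass = 11%×43 + 13.5%×9 = 5.945 kg.

5.9 kg P₂O₅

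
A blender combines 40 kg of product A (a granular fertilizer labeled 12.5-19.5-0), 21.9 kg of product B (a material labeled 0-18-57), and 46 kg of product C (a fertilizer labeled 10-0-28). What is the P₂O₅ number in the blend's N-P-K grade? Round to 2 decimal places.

Total mass = 40 + 21.9 + 46 = 107.9 kg.
P₂O₅ mass = 19.5%×40 + 18%×21.9 + 0%×46 = 11.742 kg.
% P₂O₅ = 11.742 / 107.9 = 10.8823%.

10.88% P₂O₅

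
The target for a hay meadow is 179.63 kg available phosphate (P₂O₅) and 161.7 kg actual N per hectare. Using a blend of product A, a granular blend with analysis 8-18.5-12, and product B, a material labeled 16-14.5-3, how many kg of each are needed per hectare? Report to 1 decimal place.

294.1 kg product A, 863.6 kg product B

Per-hectare balance (a = product A, b = product B):
P₂O₅: 0.185·a + 0.145·b = 179.63
N: 0.08·a + 0.16·b = 161.7
Eliminate a: (row1) − 0.185/0.08·(row2) → -0.225·b = -194.301, so b = 863.561.
Back-substitute: a = (179.63 − 0.145·863.561) / 0.185 = 294.128.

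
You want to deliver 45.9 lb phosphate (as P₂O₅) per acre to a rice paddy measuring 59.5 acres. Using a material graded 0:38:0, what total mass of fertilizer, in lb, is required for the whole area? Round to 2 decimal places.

Product per acre = 45.9 / 38% = 120.789 lb.
Total product = 120.789 × 59.5 = 7186.974 lb.

7186.97 lb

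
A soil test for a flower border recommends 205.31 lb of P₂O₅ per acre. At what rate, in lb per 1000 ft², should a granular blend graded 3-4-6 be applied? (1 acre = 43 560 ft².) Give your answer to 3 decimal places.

117.832 lb of product per thousand sq ft

Product per acre = 205.31 / 4% = 5132.75 lb.
Convert to per 1000 ft²: 5132.75 × 0.0229568 = 117.8317 lb.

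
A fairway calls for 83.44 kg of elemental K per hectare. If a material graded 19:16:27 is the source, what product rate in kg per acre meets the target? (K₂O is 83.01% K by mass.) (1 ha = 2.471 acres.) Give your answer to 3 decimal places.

As K₂O: 83.44 / 0.8301 = 100.518 kg per hectare.
Product per hectare = 100.518 / 27% = 372.289 kg.
Convert to per acre: 372.289 × 0.404694 = 150.6633 kg.

150.663 kg of product per acre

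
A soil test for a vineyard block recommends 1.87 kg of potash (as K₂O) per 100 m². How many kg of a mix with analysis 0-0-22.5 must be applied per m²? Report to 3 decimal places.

0.083 kg of product per sq m

Product per 100 m² = 1.87 / 22.5% = 8.31111 kg.
Convert to per m²: 8.31111 × 0.01 = 0.0831111 kg.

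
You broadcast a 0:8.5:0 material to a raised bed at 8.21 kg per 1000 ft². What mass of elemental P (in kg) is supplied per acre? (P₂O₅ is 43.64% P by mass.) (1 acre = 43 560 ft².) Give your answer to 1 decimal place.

P₂O₅ per 1000 ft² = 8.21 × 8.5% = 0.69785 kg.
Elemental P = 0.69785 × 0.4364 = 0.304542 kg per 1000 ft².
Convert to per acre: 0.304542 × 43.56 = 13.2658 kg.

13.3 kg P per acre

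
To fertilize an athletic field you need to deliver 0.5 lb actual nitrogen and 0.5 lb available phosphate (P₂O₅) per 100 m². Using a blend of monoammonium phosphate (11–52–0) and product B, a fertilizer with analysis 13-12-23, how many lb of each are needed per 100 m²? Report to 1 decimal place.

With a, b = lb per 100 m² of monoammonium phosphate and product B:
N: 0.11·a + 0.13·b = 0.5
P₂O₅: 0.52·a + 0.12·b = 0.5
Solving simultaneously: a = 0.0919118, b = 3.76838.

0.1 lb monoammonium phosphate, 3.8 lb product B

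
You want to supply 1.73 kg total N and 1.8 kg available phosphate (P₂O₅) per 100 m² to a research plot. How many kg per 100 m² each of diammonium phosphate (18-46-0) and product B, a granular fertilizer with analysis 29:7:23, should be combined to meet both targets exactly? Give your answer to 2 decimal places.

3.32 kg diammonium phosphate, 3.91 kg product B

Per-100 m² balance (a = diammonium phosphate, b = product B):
N: 0.18·a + 0.29·b = 1.73
P₂O₅: 0.46·a + 0.07·b = 1.8
Eliminate a: (row1) − 0.18/0.46·(row2) → 0.262609·b = 1.02565, so b = 3.90563.
Back-substitute: a = (1.73 − 0.29·3.90563) / 0.18 = 3.31871.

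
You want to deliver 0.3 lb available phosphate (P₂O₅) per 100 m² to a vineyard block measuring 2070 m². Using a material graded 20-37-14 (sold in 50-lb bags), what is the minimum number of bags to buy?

Product per 100 m² = 0.3 / 37% = 0.810811 lb.
Total product = 0.810811 × 2070 / 100 = 16.7838 lb.
Bags = ⌈16.7838 / 50⌉ = 1.

1 bags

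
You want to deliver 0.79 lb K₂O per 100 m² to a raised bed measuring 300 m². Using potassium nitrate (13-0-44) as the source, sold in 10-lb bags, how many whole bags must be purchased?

Product per 100 m² = 0.79 / 44% = 1.79545 lb.
Total product = 1.79545 × 300 / 100 = 5.38636 lb.
Bags = ⌈5.38636 / 10⌉ = 1.

1 bags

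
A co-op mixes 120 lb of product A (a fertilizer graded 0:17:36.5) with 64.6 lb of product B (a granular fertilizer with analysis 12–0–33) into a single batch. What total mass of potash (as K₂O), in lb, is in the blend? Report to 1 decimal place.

K₂O mass = 36.5%×120 + 33%×64.6 = 65.118 lb.

65.1 lb K₂O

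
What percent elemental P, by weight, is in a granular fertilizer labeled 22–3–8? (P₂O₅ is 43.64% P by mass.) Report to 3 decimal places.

1.309% P

%P = 3 × 0.4364 = 1.3092%.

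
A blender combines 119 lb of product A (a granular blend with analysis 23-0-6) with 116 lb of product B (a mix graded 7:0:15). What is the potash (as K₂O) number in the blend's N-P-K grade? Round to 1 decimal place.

10.4% K₂O

Total mass = 119 + 116 = 235 lb.
K₂O mass = 6%×119 + 15%×116 = 24.54 lb.
% K₂O = 24.54 / 235 = 10.4426%.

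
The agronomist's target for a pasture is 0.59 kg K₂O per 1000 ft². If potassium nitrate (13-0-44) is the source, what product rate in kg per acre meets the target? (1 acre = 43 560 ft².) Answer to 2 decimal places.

58.41 kg of product per acre

Product per 1000 ft² = 0.59 / 44% = 1.34091 kg.
Convert to per acre: 1.34091 × 43.56 = 58.41 kg.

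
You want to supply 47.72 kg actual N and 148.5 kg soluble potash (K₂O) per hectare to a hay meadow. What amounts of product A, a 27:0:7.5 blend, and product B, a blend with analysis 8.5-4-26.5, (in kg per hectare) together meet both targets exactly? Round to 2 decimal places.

0.36 kg product A, 560.28 kg product B

Let a = kg of product A, b = kg of product B (per hectare).
N: 0.27·a + 0.085·b = 47.72
K₂O: 0.075·a + 0.265·b = 148.5
Eliminate b: (row1) − 0.085/0.265·(row2) → 0.245943·a = 0.0879245, so a = 0.357499.
Then b = (148.5 − 0.075·0.357499) / 0.265 = 560.276.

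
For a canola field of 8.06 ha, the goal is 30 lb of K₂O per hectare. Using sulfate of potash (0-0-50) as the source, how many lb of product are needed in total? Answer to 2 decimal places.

483.60 lb

Product per hectare = 30 / 50% = 60 lb.
Total product = 60 × 8.06 = 483.6 lb.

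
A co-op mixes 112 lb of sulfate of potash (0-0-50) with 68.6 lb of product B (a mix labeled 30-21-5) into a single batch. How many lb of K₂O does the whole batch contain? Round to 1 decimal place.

59.4 lb K₂O

K₂O mass = 50%×112 + 5%×68.6 = 59.43 lb.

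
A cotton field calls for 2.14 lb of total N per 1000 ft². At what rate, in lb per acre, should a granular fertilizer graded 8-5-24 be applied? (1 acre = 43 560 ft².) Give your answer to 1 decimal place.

1165.2 lb of product per acre

Product per 1000 ft² = 2.14 / 8% = 26.75 lb.
Convert to per acre: 26.75 × 43.56 = 1165.23 lb.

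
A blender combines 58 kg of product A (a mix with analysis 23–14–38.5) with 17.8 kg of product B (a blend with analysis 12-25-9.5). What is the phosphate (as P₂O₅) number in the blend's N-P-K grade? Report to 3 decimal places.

Total mass = 58 + 17.8 = 75.8 kg.
P₂O₅ mass = 14%×58 + 25%×17.8 = 12.57 kg.
% P₂O₅ = 12.57 / 75.8 = 16.5831%.

16.583% P₂O₅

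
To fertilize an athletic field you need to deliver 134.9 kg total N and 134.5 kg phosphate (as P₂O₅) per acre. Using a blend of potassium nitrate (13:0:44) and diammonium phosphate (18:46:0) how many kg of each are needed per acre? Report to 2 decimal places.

632.84 kg potassium nitrate, 292.39 kg diammonium phosphate

Let a = kg of potassium nitrate, b = kg of diammonium phosphate (per acre).
N: 0.13·a + 0.18·b = 134.9
P₂O₅: 0·a + 0.46·b = 134.5
Solving simultaneously: a = 632.843, b = 292.391.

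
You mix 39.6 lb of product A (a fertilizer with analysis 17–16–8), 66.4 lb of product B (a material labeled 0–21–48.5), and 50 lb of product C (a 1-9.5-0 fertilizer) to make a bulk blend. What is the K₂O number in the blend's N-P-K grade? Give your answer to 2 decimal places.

22.67% K₂O

Total mass = 39.6 + 66.4 + 50 = 156 lb.
K₂O mass = 8%×39.6 + 48.5%×66.4 + 0%×50 = 35.372 lb.
% K₂O = 35.372 / 156 = 22.6744%.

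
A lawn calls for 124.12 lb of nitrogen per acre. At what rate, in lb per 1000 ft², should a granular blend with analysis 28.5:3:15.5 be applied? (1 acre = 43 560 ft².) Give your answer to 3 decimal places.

Product per acre = 124.12 / 28.5% = 435.509 lb.
Convert to per 1000 ft²: 435.509 × 0.0229568 = 9.99791 lb.

9.998 lb of product per thousand sq ft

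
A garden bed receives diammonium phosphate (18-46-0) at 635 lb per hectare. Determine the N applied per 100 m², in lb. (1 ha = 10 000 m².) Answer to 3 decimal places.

nitrogen per hectare = 635 × 18% = 114.3 lb.
Convert to per 100 m²: 114.3 × 0.01 = 1.143 lb.

1.143 lb N per hundred sq m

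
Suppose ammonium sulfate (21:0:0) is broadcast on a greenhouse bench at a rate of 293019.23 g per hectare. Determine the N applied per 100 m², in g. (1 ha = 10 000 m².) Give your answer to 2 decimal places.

615.34 g N per hundred sq m

nitrogen per hectare = 293019.23 × 21% = 61534 g.
Convert to per 100 m²: 61534 × 0.01 = 615.3404 g.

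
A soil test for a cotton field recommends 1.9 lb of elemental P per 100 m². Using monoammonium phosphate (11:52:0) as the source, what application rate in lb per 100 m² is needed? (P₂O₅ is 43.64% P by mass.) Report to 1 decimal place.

8.4 lb of product per hundred sq m

As P₂O₅: 1.9 / 0.4364 = 4.3538 lb per 100 m².
Product per 100 m² = 4.3538 / 52% = 8.3727 lb.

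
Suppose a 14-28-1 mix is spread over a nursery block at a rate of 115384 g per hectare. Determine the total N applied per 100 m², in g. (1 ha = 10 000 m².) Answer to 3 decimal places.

161.538 g N per hundred sq m

nitrogen per hectare = 115384 × 14% = 16153.8 g.
Convert to per 100 m²: 16153.8 × 0.01 = 161.5376 g.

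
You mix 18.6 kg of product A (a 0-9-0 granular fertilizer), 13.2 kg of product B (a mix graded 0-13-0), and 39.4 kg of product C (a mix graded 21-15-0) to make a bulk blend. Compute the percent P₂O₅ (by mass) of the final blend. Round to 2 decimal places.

13.06% P₂O₅

Total mass = 18.6 + 13.2 + 39.4 = 71.2 kg.
P₂O₅ mass = 9%×18.6 + 13%×13.2 + 15%×39.4 = 9.3 kg.
% P₂O₅ = 9.3 / 71.2 = 13.0618%.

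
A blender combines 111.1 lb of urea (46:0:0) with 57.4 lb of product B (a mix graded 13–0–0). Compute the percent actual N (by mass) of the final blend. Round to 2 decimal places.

Total mass = 111.1 + 57.4 = 168.5 lb.
N mass = 46%×111.1 + 13%×57.4 = 58.568 lb.
% N = 58.568 / 168.5 = 34.7585%.

34.76% N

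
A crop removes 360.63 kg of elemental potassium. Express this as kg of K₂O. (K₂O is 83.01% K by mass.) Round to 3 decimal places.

K₂O = 360.63 / 0.8301 = 434.4416 kg.

434.442 kg K₂O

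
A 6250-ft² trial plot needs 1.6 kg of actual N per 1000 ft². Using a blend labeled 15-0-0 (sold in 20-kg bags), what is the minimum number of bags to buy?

4 bags

Product per 1000 ft² = 1.6 / 15% = 10.6667 kg.
Total product = 10.6667 × 6250 / 1000 = 66.6667 kg.
Bags = ⌈66.6667 / 20⌉ = 4.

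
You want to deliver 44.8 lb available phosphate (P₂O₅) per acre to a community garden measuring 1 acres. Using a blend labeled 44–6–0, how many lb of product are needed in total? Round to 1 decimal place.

746.7 lb

Product per acre = 44.8 / 6% = 746.667 lb.
Total product = 746.667 × 1 = 746.667 lb.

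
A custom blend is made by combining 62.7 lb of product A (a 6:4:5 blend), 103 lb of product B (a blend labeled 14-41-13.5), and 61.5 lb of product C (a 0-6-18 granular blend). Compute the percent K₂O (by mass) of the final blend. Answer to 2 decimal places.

Total mass = 62.7 + 103 + 61.5 = 227.2 lb.
K₂O mass = 5%×62.7 + 13.5%×103 + 18%×61.5 = 28.11 lb.
% K₂O = 28.11 / 227.2 = 12.3724%.

12.37% K₂O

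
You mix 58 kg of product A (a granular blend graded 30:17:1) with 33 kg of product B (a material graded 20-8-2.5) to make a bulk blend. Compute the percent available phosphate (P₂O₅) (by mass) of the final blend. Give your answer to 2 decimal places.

13.74% P₂O₅

Total mass = 58 + 33 = 91 kg.
P₂O₅ mass = 17%×58 + 8%×33 = 12.5 kg.
% P₂O₅ = 12.5 / 91 = 13.7363%.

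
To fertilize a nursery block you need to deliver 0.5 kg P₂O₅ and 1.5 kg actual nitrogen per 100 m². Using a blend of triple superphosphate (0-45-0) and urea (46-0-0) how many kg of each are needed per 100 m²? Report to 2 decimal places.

1.11 kg triple superphosphate, 3.26 kg urea

Let a = kg of triple superphosphate, b = kg of urea (per 100 m²).
P₂O₅: 0.45·a + 0·b = 0.5
N: 0·a + 0.46·b = 1.5
Solving simultaneously: a = 1.11111, b = 3.26087.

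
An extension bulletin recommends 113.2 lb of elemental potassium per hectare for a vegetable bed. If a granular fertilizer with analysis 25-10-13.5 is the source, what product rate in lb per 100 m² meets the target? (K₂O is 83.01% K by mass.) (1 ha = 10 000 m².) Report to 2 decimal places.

As K₂O: 113.2 / 0.8301 = 136.369 lb per hectare.
Product per hectare = 136.369 / 13.5% = 1010.14 lb.
Convert to per 100 m²: 1010.14 × 0.01 = 10.1014 lb.

10.10 lb of product per hundred sq m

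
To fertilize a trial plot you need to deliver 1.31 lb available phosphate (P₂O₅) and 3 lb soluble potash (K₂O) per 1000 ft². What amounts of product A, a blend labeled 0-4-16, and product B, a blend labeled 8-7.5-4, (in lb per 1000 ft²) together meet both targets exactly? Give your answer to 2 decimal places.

16.60 lb product A, 8.62 lb product B

With a, b = lb per 1000 ft² of product A and product B:
P₂O₅: 0.04·a + 0.075·b = 1.31
K₂O: 0.16·a + 0.04·b = 3
Eliminate a: (row1) − 0.04/0.16·(row2) → 0.065·b = 0.56, so b = 8.61538.
Back-substitute: a = (1.31 − 0.075·8.61538) / 0.04 = 16.5962.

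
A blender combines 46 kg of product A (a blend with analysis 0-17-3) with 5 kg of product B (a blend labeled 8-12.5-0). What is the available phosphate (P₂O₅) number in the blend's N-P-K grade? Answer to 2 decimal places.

Total mass = 46 + 5 = 51 kg.
P₂O₅ mass = 17%×46 + 12.5%×5 = 8.445 kg.
% P₂O₅ = 8.445 / 51 = 16.5588%.

16.56% P₂O₅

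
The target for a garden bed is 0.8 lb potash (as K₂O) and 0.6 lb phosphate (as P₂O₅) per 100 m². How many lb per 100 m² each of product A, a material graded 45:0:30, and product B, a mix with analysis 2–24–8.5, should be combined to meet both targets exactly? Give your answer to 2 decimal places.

Per-100 m² balance (a = product A, b = product B):
K₂O: 0.3·a + 0.085·b = 0.8
P₂O₅: 0·a + 0.24·b = 0.6
Solving simultaneously: a = 1.95833, b = 2.5.

1.96 lb product A, 2.50 lb product B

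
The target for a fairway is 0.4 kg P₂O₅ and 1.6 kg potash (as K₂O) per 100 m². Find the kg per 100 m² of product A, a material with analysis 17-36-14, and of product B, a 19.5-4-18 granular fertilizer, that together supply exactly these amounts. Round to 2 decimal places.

0.14 kg product A, 8.78 kg product B

Per-100 m² balance (a = product A, b = product B):
P₂O₅: 0.36·a + 0.04·b = 0.4
K₂O: 0.14·a + 0.18·b = 1.6
Solving simultaneously: a = 0.135135, b = 8.78378.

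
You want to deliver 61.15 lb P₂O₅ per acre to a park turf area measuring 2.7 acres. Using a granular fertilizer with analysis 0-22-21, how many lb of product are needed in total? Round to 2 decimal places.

750.48 lb

Product per acre = 61.15 / 22% = 277.955 lb.
Total product = 277.955 × 2.7 = 750.477 lb.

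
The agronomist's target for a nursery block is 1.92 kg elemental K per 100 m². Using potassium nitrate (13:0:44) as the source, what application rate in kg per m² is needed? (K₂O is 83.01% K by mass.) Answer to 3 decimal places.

As K₂O: 1.92 / 0.8301 = 2.31297 kg per 100 m².
Product per 100 m² = 2.31297 / 44% = 5.25676 kg.
Convert to per m²: 5.25676 × 0.01 = 0.0525676 kg.

0.053 kg of product per sq m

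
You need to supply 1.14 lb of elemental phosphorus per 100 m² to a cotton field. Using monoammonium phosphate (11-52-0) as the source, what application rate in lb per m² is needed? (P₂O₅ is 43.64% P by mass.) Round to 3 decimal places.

0.050 lb of product per sq m

As P₂O₅: 1.14 / 0.4364 = 2.61228 lb per 100 m².
Product per 100 m² = 2.61228 / 52% = 5.02362 lb.
Convert to per m²: 5.02362 × 0.01 = 0.0502362 lb.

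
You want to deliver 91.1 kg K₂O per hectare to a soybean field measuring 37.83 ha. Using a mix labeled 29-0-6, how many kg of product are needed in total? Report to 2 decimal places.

Product per hectare = 91.1 / 6% = 1518.33 kg.
Total product = 1518.33 × 37.83 = 57438.55 kg.

57438.55 kg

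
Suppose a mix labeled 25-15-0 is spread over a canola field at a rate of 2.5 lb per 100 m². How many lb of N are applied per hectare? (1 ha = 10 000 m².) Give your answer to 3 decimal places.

62.500 lb N per hectare

nitrogen per 100 m² = 2.5 × 25% = 0.625 lb.
Convert to per hectare: 0.625 × 100 = 62.5 lb.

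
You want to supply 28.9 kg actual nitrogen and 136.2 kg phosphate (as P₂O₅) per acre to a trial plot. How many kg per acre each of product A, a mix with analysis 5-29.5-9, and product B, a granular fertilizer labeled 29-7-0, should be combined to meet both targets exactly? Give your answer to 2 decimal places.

Let a = kg of product A, b = kg of product B (per acre).
N: 0.05·a + 0.29·b = 28.9
P₂O₅: 0.295·a + 0.07·b = 136.2
Eliminate a: (row1) − 0.05/0.295·(row2) → 0.278136·b = 5.81525, so b = 20.908.
Back-substitute: a = (28.9 − 0.29·20.908) / 0.05 = 456.734.

456.73 kg product A, 20.91 kg product B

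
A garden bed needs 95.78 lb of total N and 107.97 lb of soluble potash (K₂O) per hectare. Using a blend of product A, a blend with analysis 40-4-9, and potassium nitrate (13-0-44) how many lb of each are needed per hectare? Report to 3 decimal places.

Per-hectare balance (a = product A, b = potassium nitrate):
N: 0.4·a + 0.13·b = 95.78
K₂O: 0.09·a + 0.44·b = 107.97
Eliminate a: (row1) − 0.4/0.09·(row2) → -1.82556·b = -384.087, so b = 210.3944.
Back-substitute: a = (95.78 − 0.13·210.3944) / 0.4 = 171.0718.

171.072 lb product A, 210.394 lb potassium nitrate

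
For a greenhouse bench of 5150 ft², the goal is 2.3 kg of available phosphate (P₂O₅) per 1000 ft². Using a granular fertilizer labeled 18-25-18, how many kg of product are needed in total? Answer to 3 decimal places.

47.380 kg

Product per 1000 ft² = 2.3 / 25% = 9.2 kg.
Total product = 9.2 × 5150 / 1000 = 47.38 kg.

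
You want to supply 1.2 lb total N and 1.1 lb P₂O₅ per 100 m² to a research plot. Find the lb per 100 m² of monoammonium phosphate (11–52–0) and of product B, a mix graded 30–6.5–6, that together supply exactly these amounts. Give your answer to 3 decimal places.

With a, b = lb per 100 m² of monoammonium phosphate and product B:
N: 0.11·a + 0.3·b = 1.2
P₂O₅: 0.52·a + 0.065·b = 1.1
Eliminate b: (row1) − 0.3/0.065·(row2) → -2.29·a = -3.87692, so a = 1.69298.
Then b = (1.1 − 0.52·1.69298) / 0.065 = 3.37924.

1.693 lb monoammonium phosphate, 3.379 lb product B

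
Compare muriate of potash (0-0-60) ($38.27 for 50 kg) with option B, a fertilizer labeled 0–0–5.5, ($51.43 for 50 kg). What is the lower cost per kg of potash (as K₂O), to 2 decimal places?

muriate of potash: K₂O per bag = 50 × 60% = 30 kg; cost = 38.27 / 30 = $1.2757/kg K₂O.
option B: K₂O per bag = 50 × 5.5% = 2.75 kg; cost = 51.43 / 2.75 = $18.7018/kg K₂O.
muriate of potash is cheaper.

$1.28 per kg K₂O (muriate of potash)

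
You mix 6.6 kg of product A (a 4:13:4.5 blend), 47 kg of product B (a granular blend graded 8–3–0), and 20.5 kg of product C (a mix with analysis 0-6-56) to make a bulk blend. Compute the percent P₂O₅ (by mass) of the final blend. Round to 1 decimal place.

Total mass = 6.6 + 47 + 20.5 = 74.1 kg.
P₂O₅ mass = 13%×6.6 + 3%×47 + 6%×20.5 = 3.498 kg.
% P₂O₅ = 3.498 / 74.1 = 4.72065%.

4.7% P₂O₅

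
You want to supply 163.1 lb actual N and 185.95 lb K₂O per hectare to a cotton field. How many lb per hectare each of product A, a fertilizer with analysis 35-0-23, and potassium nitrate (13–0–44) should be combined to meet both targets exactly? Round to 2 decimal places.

Let a = lb of product A, b = lb of potassium nitrate (per hectare).
N: 0.35·a + 0.13·b = 163.1
K₂O: 0.23·a + 0.44·b = 185.95
Solving simultaneously: a = 383.485, b = 222.156.

383.49 lb product A, 222.16 lb potassium nitrate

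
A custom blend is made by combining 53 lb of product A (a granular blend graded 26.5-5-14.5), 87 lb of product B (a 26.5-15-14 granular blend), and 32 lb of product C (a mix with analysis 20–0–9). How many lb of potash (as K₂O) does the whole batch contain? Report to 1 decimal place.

K₂O mass = 14.5%×53 + 14%×87 + 9%×32 = 22.745 lb.

22.7 lb K₂O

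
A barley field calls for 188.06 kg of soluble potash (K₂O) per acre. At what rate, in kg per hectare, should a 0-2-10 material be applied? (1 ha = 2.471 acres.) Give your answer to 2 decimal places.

Product per acre = 188.06 / 10% = 1880.6 kg.
Convert to per hectare: 1880.6 × 2.471 = 4646.963 kg.

4646.96 kg of product per hectare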